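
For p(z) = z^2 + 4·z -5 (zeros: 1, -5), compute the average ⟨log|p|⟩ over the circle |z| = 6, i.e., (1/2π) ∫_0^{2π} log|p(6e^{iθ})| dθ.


Zeros: -5, 1; r = 6.
Inside |z| < r: -5, 1. Outside (|z| ≥ r): ∅.
p(0) = -5, so log|p(0)| = log(5) = 1.6094.
Apply Jensen: I(r) = log|p(0)| + Σ_k log(r/|z_k|), summed over zeros inside |z| < r.
  log(r/|z_k|) for z_k = 1: log(6/1) = 1.7918
  log(r/|z_k|) for z_k = -5: log(6/5) = 0.1823
Sum over inside zeros: 1.9741.
I(r) = log|p(0)| + (inside sum) = 1.6094 + 1.9741 = 3.5835.
Closed form (all zeros inside, monic): I(r) = n·log(r) = 2·log(6) = 3.5835. ✓

I(r) ≈ 3.5835.


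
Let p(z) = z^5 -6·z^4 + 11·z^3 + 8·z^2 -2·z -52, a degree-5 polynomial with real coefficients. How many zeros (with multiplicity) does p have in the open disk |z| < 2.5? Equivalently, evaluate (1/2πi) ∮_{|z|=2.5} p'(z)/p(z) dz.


The zeros of p are: (3 + 2i), (3 - 2i), (-1 + 1i), (-1 - 1i), 2.
Their magnitudes are: 3.606, 3.606, 1.414, 1.414, 2.
Zeros with |z| < R = 2.5: (-1 + 1i), (-1 - 1i), 2.
Count = 3.
By the argument principle, (1/2πi) ∮_{|z|=R} p'(z)/p(z) dz equals exactly this count.

Number of zeros inside |z| < 2.5: 3.


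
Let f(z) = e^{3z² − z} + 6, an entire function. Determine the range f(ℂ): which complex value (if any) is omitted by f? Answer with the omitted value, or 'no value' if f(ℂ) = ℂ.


Little Picard bounds the complement of f(ℂ) to at most one point.
The exponent g(z) = 3z² − z is a nonconstant polynomial, hence surjective onto ℂ. So e^{g(z)} takes every value in {e^w : w ∈ ℂ} = ℂ ∖ {0}. Adding 6 shifts the range to ℂ ∖ {6}. f omits exactly 6.

Omitted value: 6.


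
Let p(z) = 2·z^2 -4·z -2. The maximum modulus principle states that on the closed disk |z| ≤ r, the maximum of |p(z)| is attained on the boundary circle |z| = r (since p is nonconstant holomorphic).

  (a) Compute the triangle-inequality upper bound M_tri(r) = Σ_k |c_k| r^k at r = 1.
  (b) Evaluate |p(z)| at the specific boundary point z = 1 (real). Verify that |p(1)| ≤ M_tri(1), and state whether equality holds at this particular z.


Coefficients: c_0 = -2, c_1 = -4, c_2 = 2. Radius r = 1.
Part (a). Triangle bound: M_tri(r) = Σ_k |c_k| r^k
  = |-2|·1^0 + |-4|·1^1 + |2|·1^2
  = 2 + 4 + 2 = 8.
This bounds M(r) := max_{|z|=r} |p(z)| from above; equality holds iff all terms c_k z^k can be made to align in phase at a single z on |z|=r.
Part (b). At z = 1 (real, on the circle |z| = r):
  p(1) = (-2)·1^0 + (-4)·1^1 + (2)·1^2 = -4.
  |p(1)| = 4.
Check: |p(1)| = 4 ≤ 8 = M_tri(1). ✓ Equality does not hold at z = 1 (the coefficients have mixed signs, so the terms do not all align in phase there).

M_tri(1) = 8; |p(1)| = 4; equality at z=1: no.


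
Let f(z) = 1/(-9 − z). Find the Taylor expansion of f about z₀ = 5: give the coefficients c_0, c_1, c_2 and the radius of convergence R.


Let w = z − z₀, so z = z₀ + w.
Then -9 − z = -9 − (z₀ + w) = (-9 − z₀) − w = -14 − w.
f(z) = 1/(-14 − w) = (1/(-14)) · 1/(1 − w/(-14)) = Σ_{n≥0} w^n / (-14)^(n+1).
So c_n = 1/(-14)^(n+1):
  c_0 = 1/(-14)^1 = -1/14.
  c_1 = 1/(-14)^2 = 1/196.
  c_2 = 1/(-14)^3 = -1/2744.
The series is valid for |w/d| < 1, i.e. |z − z₀| < |d|.
Radius of convergence: R = |-9 − z₀| = |-14| = 14 (distance from z₀ to the singularity z = -9).

c_0 = -1/14, c_1 = 1/196, c_2 = -1/2744; R = 14.


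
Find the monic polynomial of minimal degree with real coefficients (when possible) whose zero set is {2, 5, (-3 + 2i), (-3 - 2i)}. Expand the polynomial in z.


The polynomial is p(z) = ∏_{α ∈ S} (z − α), where S = {2, 5, (-3 + 2i), (-3 - 2i)}.
Expanding the product yields: p(z) = z^4 -z^3 -19·z^2 -31·z + 130.
Note conjugate pairs combine to real quadratics: (z − (-3+2i))(z − (-3−2i)) = z² + 6z + 13.
The resulting polynomial has degree 4 and real coefficients as required.

p(z) = z^4 -z^3 -19·z^2 -31·z + 130.


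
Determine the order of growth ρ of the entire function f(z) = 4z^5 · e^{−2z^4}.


M(r) = max_{|z|=r} |4|·|z|^5·|e^{−2z^4}| = 4·r^5 · e^{2r^4} (the factors attain their maxima compatibly on |z|=r). Then log M(r) = log 4 + 5·log r + 2r^4, dominated by the last term, so log log M(r) ~ 4·log r. The polynomial factor 4z^5 contributes only a log r term and does not affect the order. ρ = 4.
Therefore ρ = 4.

Order ρ = 4.


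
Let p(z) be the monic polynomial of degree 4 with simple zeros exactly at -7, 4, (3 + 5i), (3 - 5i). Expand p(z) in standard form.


The polynomial is p(z) = ∏_{α ∈ S} (z − α), where S = {-7, 4, (3 + 5i), (3 - 5i)}.
Expanding the product yields: p(z) = z^4 -3·z^3 -12·z^2 + 270·z -952.
Note conjugate pairs combine to real quadratics: (z − (3+5i))(z − (3−5i)) = z² − 6z + 34.
The resulting polynomial has degree 4 and real coefficients as required.

p(z) = z^4 -3·z^3 -12·z^2 + 270·z -952.


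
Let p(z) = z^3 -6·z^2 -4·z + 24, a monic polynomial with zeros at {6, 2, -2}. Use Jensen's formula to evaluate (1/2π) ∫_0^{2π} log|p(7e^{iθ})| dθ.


Zeros: -2, 2, 6; r = 7.
Inside |z| < r: -2, 2, 6. Outside (|z| ≥ r): ∅.
p(0) = 24, so log|p(0)| = log(24) = 3.1781.
Apply Jensen: I(r) = log|p(0)| + Σ_k log(r/|z_k|), summed over zeros inside |z| < r.
  log(r/|z_k|) for z_k = 6: log(7/6) = 0.1542
  log(r/|z_k|) for z_k = 2: log(7/2) = 1.2528
  log(r/|z_k|) for z_k = -2: log(7/2) = 1.2528
Sum over inside zeros: 2.6597.
I(r) = log|p(0)| + (inside sum) = 3.1781 + 2.6597 = 5.8377.
Closed form (all zeros inside, monic): I(r) = n·log(r) = 3·log(7) = 5.8377. ✓

I(r) ≈ 5.8377.


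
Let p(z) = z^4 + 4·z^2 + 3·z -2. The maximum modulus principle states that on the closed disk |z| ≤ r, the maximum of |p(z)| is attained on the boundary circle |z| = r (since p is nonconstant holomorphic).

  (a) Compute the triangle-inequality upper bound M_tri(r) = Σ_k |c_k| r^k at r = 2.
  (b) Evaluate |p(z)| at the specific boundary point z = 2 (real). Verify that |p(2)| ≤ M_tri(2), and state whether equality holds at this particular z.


Coefficients: c_0 = -2, c_1 = 3, c_2 = 4, c_3 = 0, c_4 = 1. Radius r = 2.
Part (a). Triangle bound: M_tri(r) = Σ_k |c_k| r^k
  = |-2|·2^0 + |3|·2^1 + |4|·2^2 + |0|·2^3 + |1|·2^4
  = 2 + 6 + 16 + 0 + 16 = 40.
This bounds M(r) := max_{|z|=r} |p(z)| from above; equality holds iff all terms c_k z^k can be made to align in phase at a single z on |z|=r.
Part (b). At z = 2 (real, on the circle |z| = r):
  p(2) = (-2)·2^0 + (3)·2^1 + (4)·2^2 + (0)·2^3 + (1)·2^4 = 36.
  |p(2)| = 36.
Check: |p(2)| = 36 ≤ 40 = M_tri(2). ✓ Equality does not hold at z = 2 (the coefficients have mixed signs, so the terms do not all align in phase there).

M_tri(2) = 40; |p(2)| = 36; equality at z=2: no.


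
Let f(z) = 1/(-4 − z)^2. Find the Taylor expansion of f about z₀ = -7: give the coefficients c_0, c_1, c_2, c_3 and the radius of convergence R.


Let w = z − z₀, so z = z₀ + w.
Then -4 − z = -4 − (z₀ + w) = (-4 − z₀) − w = 3 − w.
f(z) = 1/(3 − w)^2 = (1/(3)^2) · (1 − w/(3))^{−2}.
By the binomial series (1−u)^{−2} = Σ_{n≥0} C(n+1, 1) u^n for |u|<1, with u = w/(3):
  c_n = C(n+1, 1) / (3)^(n+2).
  c_0 = 1/(3)^2 = 1/9.
  c_1 = 2/(3)^3 = 2/27.
  c_2 = 3/(3)^4 = 1/27.
  c_3 = 4/(3)^5 = 4/243.
The series is valid for |w/d| < 1, i.e. |z − z₀| < |d|.
Radius of convergence: R = |-4 − z₀| = |3| = 3 (distance from z₀ to the singularity z = -4).

c_0 = 1/9, c_1 = 2/27, c_2 = 1/27, c_3 = 4/243; R = 3.


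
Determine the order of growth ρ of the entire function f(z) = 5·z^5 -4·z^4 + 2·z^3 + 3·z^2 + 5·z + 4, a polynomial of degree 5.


|f(z)| ≤ Σ|c_k|·r^k = O(r^5) as r → ∞. Polynomial growth is O(e^{r^ε}) for every ε > 0 (since r^5/e^{r^ε} → 0), so ρ ≤ ε for all ε > 0, i.e. ρ = 0. Every nonconstant polynomial has order 0.
Therefore ρ = 0.

Order ρ = 0.


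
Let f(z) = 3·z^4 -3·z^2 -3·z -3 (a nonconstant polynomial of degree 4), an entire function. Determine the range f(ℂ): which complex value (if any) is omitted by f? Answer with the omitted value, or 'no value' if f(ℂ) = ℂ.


Little Picard bounds the complement of f(ℂ) to at most one point.
For every w ∈ ℂ, the equation p(z) − w = 0 is a nonconstant polynomial in z and hence has at least one root by the fundamental theorem of algebra. So p is surjective onto ℂ, omitting no value.

Omitted value: no value.


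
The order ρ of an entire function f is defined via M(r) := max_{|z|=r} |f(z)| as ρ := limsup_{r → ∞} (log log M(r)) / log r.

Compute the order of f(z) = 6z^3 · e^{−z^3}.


M(r) = max_{|z|=r} |6|·|z|^3·|e^{−z^3}| = 6·r^3 · e^{1r^3} (the factors attain their maxima compatibly on |z|=r). Then log M(r) = log 6 + 3·log r + 1r^3, dominated by the last term, so log log M(r) ~ 3·log r. The polynomial factor 6z^3 contributes only a log r term and does not affect the order. ρ = 3.
Therefore ρ = 3.

Order ρ = 3.


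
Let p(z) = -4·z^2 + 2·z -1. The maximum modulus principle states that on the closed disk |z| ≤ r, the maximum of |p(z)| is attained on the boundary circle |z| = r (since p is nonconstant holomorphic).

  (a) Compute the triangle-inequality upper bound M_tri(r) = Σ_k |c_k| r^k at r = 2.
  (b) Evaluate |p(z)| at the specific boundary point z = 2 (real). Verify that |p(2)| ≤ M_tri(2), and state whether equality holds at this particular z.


Coefficients: c_0 = -1, c_1 = 2, c_2 = -4. Radius r = 2.
Part (a). Triangle bound: M_tri(r) = Σ_k |c_k| r^k
  = |-1|·2^0 + |2|·2^1 + |-4|·2^2
  = 1 + 4 + 16 = 21.
This bounds M(r) := max_{|z|=r} |p(z)| from above; equality holds iff all terms c_k z^k can be made to align in phase at a single z on |z|=r.
Part (b). At z = 2 (real, on the circle |z| = r):
  p(2) = (-1)·2^0 + (2)·2^1 + (-4)·2^2 = -13.
  |p(2)| = 13.
Check: |p(2)| = 13 ≤ 21 = M_tri(2). ✓ Equality does not hold at z = 2 (the coefficients have mixed signs, so the terms do not all align in phase there).

M_tri(2) = 21; |p(2)| = 13; equality at z=2: no.


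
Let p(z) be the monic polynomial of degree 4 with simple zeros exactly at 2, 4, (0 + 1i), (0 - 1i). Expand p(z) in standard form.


The polynomial is p(z) = ∏_{α ∈ S} (z − α), where S = {2, 4, (0 + 1i), (0 - 1i)}.
Expanding the product yields: p(z) = z^4 -6·z^3 + 9·z^2 -6·z + 8.
Note conjugate pairs combine to real quadratics: (z − (0+1i))(z − (0−1i)) = z² + 1.
The resulting polynomial has degree 4 and real coefficients as required.

p(z) = z^4 -6·z^3 + 9·z^2 -6·z + 8.


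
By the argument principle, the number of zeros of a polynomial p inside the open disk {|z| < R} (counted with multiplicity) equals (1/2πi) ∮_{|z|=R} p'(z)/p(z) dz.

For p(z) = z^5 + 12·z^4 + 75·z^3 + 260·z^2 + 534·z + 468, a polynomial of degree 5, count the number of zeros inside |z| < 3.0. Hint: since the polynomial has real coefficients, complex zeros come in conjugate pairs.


The zeros of p are: (-2 + 3i), (-2 - 3i), -2, (-3 + 3i), (-3 - 3i).
Their magnitudes are: 3.606, 3.606, 2, 4.243, 4.243.
Zeros with |z| < R = 3.0: -2.
Count = 1.
By the argument principle, (1/2πi) ∮_{|z|=R} p'(z)/p(z) dz equals exactly this count.

Number of zeros inside |z| < 3.0: 1.


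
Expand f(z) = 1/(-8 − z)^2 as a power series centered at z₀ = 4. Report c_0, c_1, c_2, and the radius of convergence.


Let w = z − z₀, so z = z₀ + w.
Then -8 − z = -8 − (z₀ + w) = (-8 − z₀) − w = -12 − w.
f(z) = 1/(-12 − w)^2 = (1/(-12)^2) · (1 − w/(-12))^{−2}.
By the binomial series (1−u)^{−2} = Σ_{n≥0} C(n+1, 1) u^n for |u|<1, with u = w/(-12):
  c_n = C(n+1, 1) / (-12)^(n+2).
  c_0 = 1/(-12)^2 = 1/144.
  c_1 = 2/(-12)^3 = -1/864.
  c_2 = 3/(-12)^4 = 1/6912.
The series is valid for |w/d| < 1, i.e. |z − z₀| < |d|.
Radius of convergence: R = |-8 − z₀| = |-12| = 12 (distance from z₀ to the singularity z = -8).

c_0 = 1/144, c_1 = -1/864, c_2 = 1/6912; R = 12.


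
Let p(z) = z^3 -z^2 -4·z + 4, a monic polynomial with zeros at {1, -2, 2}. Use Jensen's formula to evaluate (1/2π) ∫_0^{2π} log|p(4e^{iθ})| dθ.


Zeros: -2, 1, 2; r = 4.
Inside |z| < r: -2, 1, 2. Outside (|z| ≥ r): ∅.
p(0) = 4, so log|p(0)| = log(4) = 1.3863.
Apply Jensen: I(r) = log|p(0)| + Σ_k log(r/|z_k|), summed over zeros inside |z| < r.
  log(r/|z_k|) for z_k = 1: log(4/1) = 1.3863
  log(r/|z_k|) for z_k = -2: log(4/2) = 0.6931
  log(r/|z_k|) for z_k = 2: log(4/2) = 0.6931
Sum over inside zeros: 2.7726.
I(r) = log|p(0)| + (inside sum) = 1.3863 + 2.7726 = 4.1589.
Closed form (all zeros inside, monic): I(r) = n·log(r) = 3·log(4) = 4.1589. ✓

I(r) ≈ 4.1589.


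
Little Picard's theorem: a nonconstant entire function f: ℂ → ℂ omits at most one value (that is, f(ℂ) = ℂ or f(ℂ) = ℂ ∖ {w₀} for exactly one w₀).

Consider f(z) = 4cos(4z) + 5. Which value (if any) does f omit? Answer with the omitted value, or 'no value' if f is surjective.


Little Picard bounds the complement of f(ℂ) to at most one point.
cos is entire and surjective onto ℂ: for every w ∈ ℂ, cos(ζ) = w has a solution ζ ∈ ℂ (e.g., via the complex inverse arccos). With ζ = 4z this gives z = ζ/(4). Then 4·cos(4z) takes every value in 4·ℂ = ℂ, and adding 5 is a bijection of ℂ. So f is surjective and omits no value. (Note: only on the real line is cos bounded by [−1, 1].)

Omitted value: no value.


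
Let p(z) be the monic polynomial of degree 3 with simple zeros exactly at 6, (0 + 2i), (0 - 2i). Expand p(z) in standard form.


The polynomial is p(z) = ∏_{α ∈ S} (z − α), where S = {6, (0 + 2i), (0 - 2i)}.
Expanding the product yields: p(z) = z^3 -6·z^2 + 4·z -24.
Note conjugate pairs combine to real quadratics: (z − (0+2i))(z − (0−2i)) = z² + 4.
The resulting polynomial has degree 3 and real coefficients as required.

p(z) = z^3 -6·z^2 + 4·z -24.


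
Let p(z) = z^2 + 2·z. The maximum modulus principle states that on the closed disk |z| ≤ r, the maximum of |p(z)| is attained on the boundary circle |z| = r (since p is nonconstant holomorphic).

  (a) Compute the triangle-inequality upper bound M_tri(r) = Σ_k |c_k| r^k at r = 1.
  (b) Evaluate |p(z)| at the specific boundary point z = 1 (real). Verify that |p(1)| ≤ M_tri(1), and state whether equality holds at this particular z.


Coefficients: c_0 = 0, c_1 = 2, c_2 = 1. Radius r = 1.
Part (a). Triangle bound: M_tri(r) = Σ_k |c_k| r^k
  = |0|·1^0 + |2|·1^1 + |1|·1^2
  = 0 + 2 + 1 = 3.
This bounds M(r) := max_{|z|=r} |p(z)| from above; equality holds iff all terms c_k z^k can be made to align in phase at a single z on |z|=r.
Part (b). At z = 1 (real, on the circle |z| = r):
  p(1) = (0)·1^0 + (2)·1^1 + (1)·1^2 = 3.
  |p(1)| = 3.
Since all nonzero coefficients share the same sign, |p(1)| = 3 = M_tri(1); the triangle bound is attained at z = 1, so in fact M(r) = 3.

M_tri(1) = 3; |p(1)| = 3; equality at z=1: yes.


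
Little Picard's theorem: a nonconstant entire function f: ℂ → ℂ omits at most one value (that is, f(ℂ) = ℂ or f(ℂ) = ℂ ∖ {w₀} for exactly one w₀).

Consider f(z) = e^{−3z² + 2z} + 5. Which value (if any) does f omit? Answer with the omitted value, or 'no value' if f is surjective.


Little Picard bounds the complement of f(ℂ) to at most one point.
The exponent g(z) = −3z² + 2z is a nonconstant polynomial, hence surjective onto ℂ. So e^{g(z)} takes every value in {e^w : w ∈ ℂ} = ℂ ∖ {0}. Adding 5 shifts the range to ℂ ∖ {5}. f omits exactly 5.

Omitted value: 5.


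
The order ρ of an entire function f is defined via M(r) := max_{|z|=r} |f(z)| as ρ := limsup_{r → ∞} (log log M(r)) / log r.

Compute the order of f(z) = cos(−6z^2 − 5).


Write cos(w) = (e^{iw} ± e^{−iw})/(2 or 2i), so |cos(w)| ≤ e^{|w|}. With w = −6z^2 − 5, |w| ≤ 6r^2 + 5 on |z|=r, giving M(r) ≤ e^{6r^2 + 5} and ρ ≤ 2. For the lower bound, choose z on |z|=r with -6z^2 purely imaginary of modulus 6r^2; then |cos(−6z^2 − 5)| grows like e^{6r^2}/2, so ρ ≥ 2. Hence ρ = 2.
Therefore ρ = 2.

Order ρ = 2.


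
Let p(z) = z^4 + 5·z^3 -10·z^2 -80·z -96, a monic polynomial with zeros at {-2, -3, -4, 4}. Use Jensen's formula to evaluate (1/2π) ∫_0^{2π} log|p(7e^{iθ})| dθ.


Zeros: -4, -3, -2, 4; r = 7.
Inside |z| < r: -4, -3, -2, 4. Outside (|z| ≥ r): ∅.
p(0) = -96, so log|p(0)| = log(96) = 4.5643.
Apply Jensen: I(r) = log|p(0)| + Σ_k log(r/|z_k|), summed over zeros inside |z| < r.
  log(r/|z_k|) for z_k = -2: log(7/2) = 1.2528
  log(r/|z_k|) for z_k = -3: log(7/3) = 0.8473
  log(r/|z_k|) for z_k = -4: log(7/4) = 0.5596
  log(r/|z_k|) for z_k = 4: log(7/4) = 0.5596
Sum over inside zeros: 3.2193.
I(r) = log|p(0)| + (inside sum) = 4.5643 + 3.2193 = 7.7836.
Closed form (all zeros inside, monic): I(r) = n·log(r) = 4·log(7) = 7.7836. ✓

I(r) ≈ 7.7836.


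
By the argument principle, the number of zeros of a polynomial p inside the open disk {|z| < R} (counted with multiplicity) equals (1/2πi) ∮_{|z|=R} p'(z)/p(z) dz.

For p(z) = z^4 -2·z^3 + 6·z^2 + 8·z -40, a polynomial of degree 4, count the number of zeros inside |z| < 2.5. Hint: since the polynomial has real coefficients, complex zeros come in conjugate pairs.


The zeros of p are: -2, 2, (1 + 3i), (1 - 3i).
Their magnitudes are: 2, 2, 3.162, 3.162.
Zeros with |z| < R = 2.5: -2, 2.
Count = 2.
By the argument principle, (1/2πi) ∮_{|z|=R} p'(z)/p(z) dz equals exactly this count.

Number of zeros inside |z| < 2.5: 2.


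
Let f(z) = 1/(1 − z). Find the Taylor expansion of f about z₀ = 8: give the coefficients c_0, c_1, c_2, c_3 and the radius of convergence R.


Let w = z − z₀, so z = z₀ + w.
Then 1 − z = 1 − (z₀ + w) = (1 − z₀) − w = -7 − w.
f(z) = 1/(-7 − w) = (1/(-7)) · 1/(1 − w/(-7)) = Σ_{n≥0} w^n / (-7)^(n+1).
So c_n = 1/(-7)^(n+1):
  c_0 = 1/(-7)^1 = -1/7.
  c_1 = 1/(-7)^2 = 1/49.
  c_2 = 1/(-7)^3 = -1/343.
  c_3 = 1/(-7)^4 = 1/2401.
The series is valid for |w/d| < 1, i.e. |z − z₀| < |d|.
Radius of convergence: R = |1 − z₀| = |-7| = 7 (distance from z₀ to the singularity z = 1).

c_0 = -1/7, c_1 = 1/49, c_2 = -1/343, c_3 = 1/2401; R = 7.


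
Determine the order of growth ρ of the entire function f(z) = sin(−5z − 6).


sin(w) is a linear combination of e^{iw} and e^{−iw} (or e^w, e^{−w} in the hyperbolic case), so |sin(w)| ≤ e^{|w|}. With w = −5z − 6, |w| ≤ 5|z| + 6 = 5r + 6 on |z| = r, giving M(r) ≤ e^{5r + 6}, so ρ ≤ 1. On a suitable ray (z = it for sin/cos; z = t for sinh/cosh, t real → ∞), |sin(−5z − 6)| grows like e^{5|t|}/2, so ρ ≥ 1. Hence ρ = 1.
Therefore ρ = 1.

Order ρ = 1.


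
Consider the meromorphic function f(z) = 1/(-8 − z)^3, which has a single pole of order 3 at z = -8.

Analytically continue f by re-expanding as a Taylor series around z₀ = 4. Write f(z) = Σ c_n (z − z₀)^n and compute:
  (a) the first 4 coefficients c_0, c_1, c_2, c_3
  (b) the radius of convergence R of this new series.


Let w = z − z₀, so z = z₀ + w.
Then -8 − z = -8 − (z₀ + w) = (-8 − z₀) − w = -12 − w.
f(z) = 1/(-12 − w)^3 = (1/(-12)^3) · (1 − w/(-12))^{−3}.
By the binomial series (1−u)^{−3} = Σ_{n≥0} C(n+2, 2) u^n for |u|<1, with u = w/(-12):
  c_n = C(n+2, 2) / (-12)^(n+3).
  c_0 = 1/(-12)^3 = -1/1728.
  c_1 = 3/(-12)^4 = 1/6912.
  c_2 = 6/(-12)^5 = -1/41472.
  c_3 = 10/(-12)^6 = 5/1492992.
The series is valid for |w/d| < 1, i.e. |z − z₀| < |d|.
Radius of convergence: R = |-8 − z₀| = |-12| = 12 (distance from z₀ to the singularity z = -8).

c_0 = -1/1728, c_1 = 1/6912, c_2 = -1/41472, c_3 = 5/1492992; R = 12.


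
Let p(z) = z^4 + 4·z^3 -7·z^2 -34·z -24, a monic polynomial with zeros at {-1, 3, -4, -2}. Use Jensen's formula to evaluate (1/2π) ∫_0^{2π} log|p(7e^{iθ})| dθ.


Zeros: -4, -2, -1, 3; r = 7.
Inside |z| < r: -4, -2, -1, 3. Outside (|z| ≥ r): ∅.
p(0) = -24, so log|p(0)| = log(24) = 3.1781.
Apply Jensen: I(r) = log|p(0)| + Σ_k log(r/|z_k|), summed over zeros inside |z| < r.
  log(r/|z_k|) for z_k = -1: log(7/1) = 1.9459
  log(r/|z_k|) for z_k = 3: log(7/3) = 0.8473
  log(r/|z_k|) for z_k = -4: log(7/4) = 0.5596
  log(r/|z_k|) for z_k = -2: log(7/2) = 1.2528
Sum over inside zeros: 4.6056.
I(r) = log|p(0)| + (inside sum) = 3.1781 + 4.6056 = 7.7836.
Closed form (all zeros inside, monic): I(r) = n·log(r) = 4·log(7) = 7.7836. ✓

I(r) ≈ 7.7836.


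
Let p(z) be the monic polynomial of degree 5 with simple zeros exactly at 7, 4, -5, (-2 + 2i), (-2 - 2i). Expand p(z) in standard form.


The polynomial is p(z) = ∏_{α ∈ S} (z − α), where S = {7, 4, -5, (-2 + 2i), (-2 - 2i)}.
Expanding the product yields: p(z) = z^5 -2·z^4 -43·z^3 -16·z^2 + 344·z + 1120.
Note conjugate pairs combine to real quadratics: (z − (-2+2i))(z − (-2−2i)) = z² + 4z + 8.
The resulting polynomial has degree 5 and real coefficients as required.

p(z) = z^5 -2·z^4 -43·z^3 -16·z^2 + 344·z + 1120.


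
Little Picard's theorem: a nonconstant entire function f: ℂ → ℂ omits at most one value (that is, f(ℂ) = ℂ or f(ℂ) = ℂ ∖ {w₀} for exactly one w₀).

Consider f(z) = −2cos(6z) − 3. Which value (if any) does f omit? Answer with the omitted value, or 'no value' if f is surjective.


Little Picard bounds the complement of f(ℂ) to at most one point.
cos is entire and surjective onto ℂ: for every w ∈ ℂ, cos(ζ) = w has a solution ζ ∈ ℂ (e.g., via the complex inverse arccos). With ζ = 6z this gives z = ζ/(6). Then -2·cos(6z) takes every value in -2·ℂ = ℂ, and adding -3 is a bijection of ℂ. So f is surjective and omits no value. (Note: only on the real line is cos bounded by [−1, 1].)

Omitted value: no value.


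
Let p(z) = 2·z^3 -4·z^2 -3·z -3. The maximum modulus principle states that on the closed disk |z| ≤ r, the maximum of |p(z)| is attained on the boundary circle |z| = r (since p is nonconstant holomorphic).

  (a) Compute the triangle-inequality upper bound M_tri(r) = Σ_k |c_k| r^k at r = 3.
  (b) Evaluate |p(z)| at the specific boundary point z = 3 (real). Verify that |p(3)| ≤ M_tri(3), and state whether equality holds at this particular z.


Coefficients: c_0 = -3, c_1 = -3, c_2 = -4, c_3 = 2. Radius r = 3.
Part (a). Triangle bound: M_tri(r) = Σ_k |c_k| r^k
  = |-3|·3^0 + |-3|·3^1 + |-4|·3^2 + |2|·3^3
  = 3 + 9 + 36 + 54 = 102.
This bounds M(r) := max_{|z|=r} |p(z)| from above; equality holds iff all terms c_k z^k can be made to align in phase at a single z on |z|=r.
Part (b). At z = 3 (real, on the circle |z| = r):
  p(3) = (-3)·3^0 + (-3)·3^1 + (-4)·3^2 + (2)·3^3 = 6.
  |p(3)| = 6.
Check: |p(3)| = 6 ≤ 102 = M_tri(3). ✓ Equality does not hold at z = 3 (the coefficients have mixed signs, so the terms do not all align in phase there).

M_tri(3) = 102; |p(3)| = 6; equality at z=3: no.


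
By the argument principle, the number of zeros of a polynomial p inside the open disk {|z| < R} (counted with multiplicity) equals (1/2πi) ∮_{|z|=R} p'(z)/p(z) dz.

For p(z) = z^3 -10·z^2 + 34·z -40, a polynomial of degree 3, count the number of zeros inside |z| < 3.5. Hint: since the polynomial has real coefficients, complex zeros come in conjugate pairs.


The zeros of p are: (3 + 1i), (3 - 1i), 4.
Their magnitudes are: 3.162, 3.162, 4.
Zeros with |z| < R = 3.5: (3 + 1i), (3 - 1i).
Count = 2.
By the argument principle, (1/2πi) ∮_{|z|=R} p'(z)/p(z) dz equals exactly this count.

Number of zeros inside |z| < 3.5: 2.


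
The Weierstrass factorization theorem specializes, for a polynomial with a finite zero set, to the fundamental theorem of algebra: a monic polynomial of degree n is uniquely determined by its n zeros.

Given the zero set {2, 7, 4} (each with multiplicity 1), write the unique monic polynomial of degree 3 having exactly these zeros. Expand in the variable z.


The polynomial is p(z) = ∏_{α ∈ S} (z − α), where S = {2, 7, 4}.
Expanding the product yields: p(z) = z^3 -13·z^2 + 50·z -56.
The resulting polynomial has degree 3 and real coefficients as required.

p(z) = z^3 -13·z^2 + 50·z -56.


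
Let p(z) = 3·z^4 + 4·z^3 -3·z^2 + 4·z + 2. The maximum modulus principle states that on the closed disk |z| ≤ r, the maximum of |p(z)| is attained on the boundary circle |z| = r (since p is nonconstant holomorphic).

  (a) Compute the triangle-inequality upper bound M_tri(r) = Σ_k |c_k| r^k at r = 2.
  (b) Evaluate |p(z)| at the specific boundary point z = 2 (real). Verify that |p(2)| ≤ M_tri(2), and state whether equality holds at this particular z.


Coefficients: c_0 = 2, c_1 = 4, c_2 = -3, c_3 = 4, c_4 = 3. Radius r = 2.
Part (a). Triangle bound: M_tri(r) = Σ_k |c_k| r^k
  = |2|·2^0 + |4|·2^1 + |-3|·2^2 + |4|·2^3 + |3|·2^4
  = 2 + 8 + 12 + 32 + 48 = 102.
This bounds M(r) := max_{|z|=r} |p(z)| from above; equality holds iff all terms c_k z^k can be made to align in phase at a single z on |z|=r.
Part (b). At z = 2 (real, on the circle |z| = r):
  p(2) = (2)·2^0 + (4)·2^1 + (-3)·2^2 + (4)·2^3 + (3)·2^4 = 78.
  |p(2)| = 78.
Check: |p(2)| = 78 ≤ 102 = M_tri(2). ✓ Equality does not hold at z = 2 (the coefficients have mixed signs, so the terms do not all align in phase there).

M_tri(2) = 102; |p(2)| = 78; equality at z=2: no.


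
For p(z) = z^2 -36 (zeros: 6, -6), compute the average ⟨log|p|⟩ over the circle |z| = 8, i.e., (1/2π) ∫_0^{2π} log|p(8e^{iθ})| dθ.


Zeros: -6, 6; r = 8.
Inside |z| < r: -6, 6. Outside (|z| ≥ r): ∅.
p(0) = -36, so log|p(0)| = log(36) = 3.5835.
Apply Jensen: I(r) = log|p(0)| + Σ_k log(r/|z_k|), summed over zeros inside |z| < r.
  log(r/|z_k|) for z_k = 6: log(8/6) = 0.2877
  log(r/|z_k|) for z_k = -6: log(8/6) = 0.2877
Sum over inside zeros: 0.5754.
I(r) = log|p(0)| + (inside sum) = 3.5835 + 0.5754 = 4.1589.
Closed form (all zeros inside, monic): I(r) = n·log(r) = 2·log(8) = 4.1589. ✓

I(r) ≈ 4.1589.


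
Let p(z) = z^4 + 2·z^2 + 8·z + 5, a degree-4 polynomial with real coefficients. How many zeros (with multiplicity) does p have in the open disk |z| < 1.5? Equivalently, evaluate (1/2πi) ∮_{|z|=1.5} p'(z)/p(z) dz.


The zeros of p are: (1 + 2i), (1 - 2i), -1, -1.
Their magnitudes are: 2.236, 2.236, 1, 1.
Zeros with |z| < R = 1.5: -1, -1.
Count = 2.
By the argument principle, (1/2πi) ∮_{|z|=R} p'(z)/p(z) dz equals exactly this count.

Number of zeros inside |z| < 1.5: 2.


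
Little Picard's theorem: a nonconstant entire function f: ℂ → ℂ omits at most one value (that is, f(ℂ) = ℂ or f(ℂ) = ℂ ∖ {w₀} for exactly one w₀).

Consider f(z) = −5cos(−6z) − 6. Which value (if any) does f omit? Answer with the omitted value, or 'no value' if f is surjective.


Little Picard bounds the complement of f(ℂ) to at most one point.
cos is entire and surjective onto ℂ: for every w ∈ ℂ, cos(ζ) = w has a solution ζ ∈ ℂ (e.g., via the complex inverse arccos). With ζ = −6z this gives z = ζ/(-6). Then -5·cos(−6z) takes every value in -5·ℂ = ℂ, and adding -6 is a bijection of ℂ. So f is surjective and omits no value. (Note: only on the real line is cos bounded by [−1, 1].)

Omitted value: no value.


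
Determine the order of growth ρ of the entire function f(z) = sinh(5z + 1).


sinh(w) is a linear combination of e^{iw} and e^{−iw} (or e^w, e^{−w} in the hyperbolic case), so |sinh(w)| ≤ e^{|w|}. With w = 5z + 1, |w| ≤ 5|z| + 1 = 5r + 1 on |z| = r, giving M(r) ≤ e^{5r + 1}, so ρ ≤ 1. On a suitable ray (z = it for sin/cos; z = t for sinh/cosh, t real → ∞), |sinh(5z + 1)| grows like e^{5|t|}/2, so ρ ≥ 1. Hence ρ = 1.
Therefore ρ = 1.

Order ρ = 1.


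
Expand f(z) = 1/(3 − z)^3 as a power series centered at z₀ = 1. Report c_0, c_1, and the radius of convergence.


Let w = z − z₀, so z = z₀ + w.
Then 3 − z = 3 − (z₀ + w) = (3 − z₀) − w = 2 − w.
f(z) = 1/(2 − w)^3 = (1/(2)^3) · (1 − w/(2))^{−3}.
By the binomial series (1−u)^{−3} = Σ_{n≥0} C(n+2, 2) u^n for |u|<1, with u = w/(2):
  c_n = C(n+2, 2) / (2)^(n+3).
  c_0 = 1/(2)^3 = 1/8.
  c_1 = 3/(2)^4 = 3/16.
The series is valid for |w/d| < 1, i.e. |z − z₀| < |d|.
Radius of convergence: R = |3 − z₀| = |2| = 2 (distance from z₀ to the singularity z = 3).

c_0 = 1/8, c_1 = 3/16; R = 2.


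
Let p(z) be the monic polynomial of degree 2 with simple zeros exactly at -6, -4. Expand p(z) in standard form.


The polynomial is p(z) = ∏_{α ∈ S} (z − α), where S = {-6, -4}.
Expanding the product yields: p(z) = z^2 + 10·z + 24.
The resulting polynomial has degree 2 and real coefficients as required.

p(z) = z^2 + 10·z + 24.


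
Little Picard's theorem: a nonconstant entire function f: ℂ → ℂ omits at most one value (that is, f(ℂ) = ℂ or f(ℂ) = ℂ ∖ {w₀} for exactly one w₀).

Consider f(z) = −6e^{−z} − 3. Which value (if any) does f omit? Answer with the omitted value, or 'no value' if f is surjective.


Little Picard bounds the complement of f(ℂ) to at most one point.
e^{−z} is never zero on ℂ, so -6·e^{−z} takes every value in ℂ ∖ {0}. Adding -3 shifts the range to ℂ ∖ {-3}. Thus f omits exactly the value -3.

Omitted value: -3.


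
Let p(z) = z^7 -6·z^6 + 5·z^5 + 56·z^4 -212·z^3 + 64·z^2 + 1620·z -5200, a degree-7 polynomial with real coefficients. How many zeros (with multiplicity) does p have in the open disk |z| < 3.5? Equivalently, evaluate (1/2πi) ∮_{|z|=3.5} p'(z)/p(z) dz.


The zeros of p are: 4, (1 + 3i), (1 - 3i), (-3 + 1i), (-3 - 1i), (3 + 2i), (3 - 2i).
Their magnitudes are: 4, 3.162, 3.162, 3.162, 3.162, 3.606, 3.606.
Zeros with |z| < R = 3.5: (1 + 3i), (1 - 3i), (-3 + 1i), (-3 - 1i).
Count = 4.
By the argument principle, (1/2πi) ∮_{|z|=R} p'(z)/p(z) dz equals exactly this count.

Number of zeros inside |z| < 3.5: 4.


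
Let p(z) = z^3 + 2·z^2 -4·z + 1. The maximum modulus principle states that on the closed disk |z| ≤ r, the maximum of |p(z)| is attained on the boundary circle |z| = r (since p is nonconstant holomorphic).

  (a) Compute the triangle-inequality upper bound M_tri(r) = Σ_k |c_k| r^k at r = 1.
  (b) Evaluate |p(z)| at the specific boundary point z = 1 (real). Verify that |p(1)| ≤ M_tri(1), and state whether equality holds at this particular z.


Coefficients: c_0 = 1, c_1 = -4, c_2 = 2, c_3 = 1. Radius r = 1.
Part (a). Triangle bound: M_tri(r) = Σ_k |c_k| r^k
  = |1|·1^0 + |-4|·1^1 + |2|·1^2 + |1|·1^3
  = 1 + 4 + 2 + 1 = 8.
This bounds M(r) := max_{|z|=r} |p(z)| from above; equality holds iff all terms c_k z^k can be made to align in phase at a single z on |z|=r.
Part (b). At z = 1 (real, on the circle |z| = r):
  p(1) = (1)·1^0 + (-4)·1^1 + (2)·1^2 + (1)·1^3 = 0.
  |p(1)| = 0.
Check: |p(1)| = 0 ≤ 8 = M_tri(1). ✓ Equality does not hold at z = 1 (the coefficients have mixed signs, so the terms do not all align in phase there).

M_tri(1) = 8; |p(1)| = 0; equality at z=1: no.


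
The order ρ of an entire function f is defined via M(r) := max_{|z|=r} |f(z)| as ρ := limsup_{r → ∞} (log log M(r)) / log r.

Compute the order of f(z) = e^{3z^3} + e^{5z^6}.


Each summand is entire of order 3 and 6 respectively (as in the single-exponential case). The order of a sum is at most the max of the orders, so ρ ≤ 6. For the lower bound: on |z|=r choose arg z so that 5z^6 is real positive; then |e^{5z^6}| = e^{5r^6} while |e^{3z^3}| ≤ e^{3r^3} = o(e^{5r^6}). So |f| ≥ e^{5r^6}(1 − o(1)) and ρ ≥ 6. Hence ρ = max(3, 6) = 6.
Therefore ρ = 6.

Order ρ = 6.


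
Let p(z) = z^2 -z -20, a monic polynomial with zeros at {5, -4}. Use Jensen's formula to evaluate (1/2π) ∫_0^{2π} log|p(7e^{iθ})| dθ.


Zeros: -4, 5; r = 7.
Inside |z| < r: -4, 5. Outside (|z| ≥ r): ∅.
p(0) = -20, so log|p(0)| = log(20) = 2.9957.
Apply Jensen: I(r) = log|p(0)| + Σ_k log(r/|z_k|), summed over zeros inside |z| < r.
  log(r/|z_k|) for z_k = 5: log(7/5) = 0.3365
  log(r/|z_k|) for z_k = -4: log(7/4) = 0.5596
Sum over inside zeros: 0.8961.
I(r) = log|p(0)| + (inside sum) = 2.9957 + 0.8961 = 3.8918.
Closed form (all zeros inside, monic): I(r) = n·log(r) = 2·log(7) = 3.8918. ✓

I(r) ≈ 3.8918.


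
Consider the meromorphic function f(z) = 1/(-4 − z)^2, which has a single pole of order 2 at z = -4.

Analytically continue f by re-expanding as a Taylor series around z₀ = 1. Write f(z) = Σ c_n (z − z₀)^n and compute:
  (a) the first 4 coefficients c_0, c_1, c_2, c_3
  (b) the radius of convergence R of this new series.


Let w = z − z₀, so z = z₀ + w.
Then -4 − z = -4 − (z₀ + w) = (-4 − z₀) − w = -5 − w.
f(z) = 1/(-5 − w)^2 = (1/(-5)^2) · (1 − w/(-5))^{−2}.
By the binomial series (1−u)^{−2} = Σ_{n≥0} C(n+1, 1) u^n for |u|<1, with u = w/(-5):
  c_n = C(n+1, 1) / (-5)^(n+2).
  c_0 = 1/(-5)^2 = 1/25.
  c_1 = 2/(-5)^3 = -2/125.
  c_2 = 3/(-5)^4 = 3/625.
  c_3 = 4/(-5)^5 = -4/3125.
The series is valid for |w/d| < 1, i.e. |z − z₀| < |d|.
Radius of convergence: R = |-4 − z₀| = |-5| = 5 (distance from z₀ to the singularity z = -4).

c_0 = 1/25, c_1 = -2/125, c_2 = 3/625, c_3 = -4/3125; R = 5.


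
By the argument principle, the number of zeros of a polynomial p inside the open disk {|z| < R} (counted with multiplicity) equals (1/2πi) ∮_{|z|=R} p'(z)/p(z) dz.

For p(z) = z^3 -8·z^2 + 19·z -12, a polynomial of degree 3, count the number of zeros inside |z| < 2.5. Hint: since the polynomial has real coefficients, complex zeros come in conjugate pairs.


The zeros of p are: 3, 1, 4.
Their magnitudes are: 3, 1, 4.
Zeros with |z| < R = 2.5: 1.
Count = 1.
By the argument principle, (1/2πi) ∮_{|z|=R} p'(z)/p(z) dz equals exactly this count.

Number of zeros inside |z| < 2.5: 1.


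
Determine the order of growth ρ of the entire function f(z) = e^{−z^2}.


|e^{−z^2}| = e^{Re(-1·z^2) + 0} ≤ e^{1|z|^2 + 0} = e^{1r^2 + 0} on |z| = r, so ρ ≤ 2. Choosing z on |z|=r so that -1·z^2 is real positive (always possible by picking arg z appropriately) gives |f(z)| = e^{1r^2 + 0}, matching the bound. The additive constant 0 does not affect log log M(r) ~ 2·log r. Hence ρ = 2.
Therefore ρ = 2.

Order ρ = 2.


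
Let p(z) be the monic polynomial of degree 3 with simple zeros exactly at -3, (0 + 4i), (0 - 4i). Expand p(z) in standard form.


The polynomial is p(z) = ∏_{α ∈ S} (z − α), where S = {-3, (0 + 4i), (0 - 4i)}.
Expanding the product yields: p(z) = z^3 + 3·z^2 + 16·z + 48.
Note conjugate pairs combine to real quadratics: (z − (0+4i))(z − (0−4i)) = z² + 16.
The resulting polynomial has degree 3 and real coefficients as required.

p(z) = z^3 + 3·z^2 + 16·z + 48.


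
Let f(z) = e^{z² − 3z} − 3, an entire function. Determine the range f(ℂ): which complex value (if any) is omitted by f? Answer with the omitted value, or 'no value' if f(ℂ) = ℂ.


Little Picard bounds the complement of f(ℂ) to at most one point.
The exponent g(z) = z² − 3z is a nonconstant polynomial, hence surjective onto ℂ. So e^{g(z)} takes every value in {e^w : w ∈ ℂ} = ℂ ∖ {0}. Adding -3 shifts the range to ℂ ∖ {-3}. f omits exactly -3.

Omitted value: -3.


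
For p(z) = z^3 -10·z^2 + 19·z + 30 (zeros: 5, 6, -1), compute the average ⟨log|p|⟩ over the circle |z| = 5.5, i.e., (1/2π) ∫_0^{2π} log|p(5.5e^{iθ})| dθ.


Zeros: -1, 5, 6; r = 5.5.
Inside |z| < r: -1, 5. Outside (|z| ≥ r): 6.
p(0) = 30, so log|p(0)| = log(30) = 3.4012.
Apply Jensen: I(r) = log|p(0)| + Σ_k log(r/|z_k|), summed over zeros inside |z| < r.
  log(r/|z_k|) for z_k = 5: log(5.5/5) = 0.0953
  log(r/|z_k|) for z_k = -1: log(5.5/1) = 1.7047
  Outside zeros (6) contribute nothing to the Jensen sum.
Sum over inside zeros: 1.8001.
I(r) = log|p(0)| + (inside sum) = 3.4012 + 1.8001 = 5.2013.
Note: since some zeros are outside |z| ≤ r, the simplified n·log(r) form does NOT apply — only the inside zeros contribute.

I(r) ≈ 5.2013.


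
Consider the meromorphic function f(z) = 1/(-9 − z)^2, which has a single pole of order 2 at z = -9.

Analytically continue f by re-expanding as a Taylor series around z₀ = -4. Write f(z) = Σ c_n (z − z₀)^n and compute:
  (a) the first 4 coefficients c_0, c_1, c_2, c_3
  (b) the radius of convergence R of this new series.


Let w = z − z₀, so z = z₀ + w.
Then -9 − z = -9 − (z₀ + w) = (-9 − z₀) − w = -5 − w.
f(z) = 1/(-5 − w)^2 = (1/(-5)^2) · (1 − w/(-5))^{−2}.
By the binomial series (1−u)^{−2} = Σ_{n≥0} C(n+1, 1) u^n for |u|<1, with u = w/(-5):
  c_n = C(n+1, 1) / (-5)^(n+2).
  c_0 = 1/(-5)^2 = 1/25.
  c_1 = 2/(-5)^3 = -2/125.
  c_2 = 3/(-5)^4 = 3/625.
  c_3 = 4/(-5)^5 = -4/3125.
The series is valid for |w/d| < 1, i.e. |z − z₀| < |d|.
Radius of convergence: R = |-9 − z₀| = |-5| = 5 (distance from z₀ to the singularity z = -9).

c_0 = 1/25, c_1 = -2/125, c_2 = 3/625, c_3 = -4/3125; R = 5.


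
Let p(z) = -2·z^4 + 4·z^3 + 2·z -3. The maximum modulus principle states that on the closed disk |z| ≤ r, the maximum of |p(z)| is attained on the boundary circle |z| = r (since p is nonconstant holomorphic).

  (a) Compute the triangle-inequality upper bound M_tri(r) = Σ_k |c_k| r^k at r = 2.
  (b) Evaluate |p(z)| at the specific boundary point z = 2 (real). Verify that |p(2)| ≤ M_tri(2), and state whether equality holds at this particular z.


Coefficients: c_0 = -3, c_1 = 2, c_2 = 0, c_3 = 4, c_4 = -2. Radius r = 2.
Part (a). Triangle bound: M_tri(r) = Σ_k |c_k| r^k
  = |-3|·2^0 + |2|·2^1 + |0|·2^2 + |4|·2^3 + |-2|·2^4
  = 3 + 4 + 0 + 32 + 32 = 71.
This bounds M(r) := max_{|z|=r} |p(z)| from above; equality holds iff all terms c_k z^k can be made to align in phase at a single z on |z|=r.
Part (b). At z = 2 (real, on the circle |z| = r):
  p(2) = (-3)·2^0 + (2)·2^1 + (0)·2^2 + (4)·2^3 + (-2)·2^4 = 1.
  |p(2)| = 1.
Check: |p(2)| = 1 ≤ 71 = M_tri(2). ✓ Equality does not hold at z = 2 (the coefficients have mixed signs, so the terms do not all align in phase there).

M_tri(2) = 71; |p(2)| = 1; equality at z=2: no.


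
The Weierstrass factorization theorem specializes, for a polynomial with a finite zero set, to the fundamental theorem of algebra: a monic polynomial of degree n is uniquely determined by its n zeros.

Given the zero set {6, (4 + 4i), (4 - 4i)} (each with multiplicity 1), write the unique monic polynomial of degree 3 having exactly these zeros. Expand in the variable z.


The polynomial is p(z) = ∏_{α ∈ S} (z − α), where S = {6, (4 + 4i), (4 - 4i)}.
Expanding the product yields: p(z) = z^3 -14·z^2 + 80·z -192.
Note conjugate pairs combine to real quadratics: (z − (4+4i))(z − (4−4i)) = z² − 8z + 32.
The resulting polynomial has degree 3 and real coefficients as required.

p(z) = z^3 -14·z^2 + 80·z -192.


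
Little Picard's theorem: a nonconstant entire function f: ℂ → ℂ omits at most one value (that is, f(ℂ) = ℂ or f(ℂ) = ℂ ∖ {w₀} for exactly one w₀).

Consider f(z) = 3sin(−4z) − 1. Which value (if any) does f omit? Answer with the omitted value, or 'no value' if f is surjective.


Little Picard bounds the complement of f(ℂ) to at most one point.
sin is entire and surjective onto ℂ: for every w ∈ ℂ, sin(ζ) = w has a solution ζ ∈ ℂ (e.g., via the complex inverse arcsin). With ζ = −4z this gives z = ζ/(-4). Then 3·sin(−4z) takes every value in 3·ℂ = ℂ, and adding -1 is a bijection of ℂ. So f is surjective and omits no value. (Note: only on the real line is sin bounded by [−1, 1].)

Omitted value: no value.


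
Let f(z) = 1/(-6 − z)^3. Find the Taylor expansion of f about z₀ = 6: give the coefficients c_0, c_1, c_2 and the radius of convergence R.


Let w = z − z₀, so z = z₀ + w.
Then -6 − z = -6 − (z₀ + w) = (-6 − z₀) − w = -12 − w.
f(z) = 1/(-12 − w)^3 = (1/(-12)^3) · (1 − w/(-12))^{−3}.
By the binomial series (1−u)^{−3} = Σ_{n≥0} C(n+2, 2) u^n for |u|<1, with u = w/(-12):
  c_n = C(n+2, 2) / (-12)^(n+3).
  c_0 = 1/(-12)^3 = -1/1728.
  c_1 = 3/(-12)^4 = 1/6912.
  c_2 = 6/(-12)^5 = -1/41472.
The series is valid for |w/d| < 1, i.e. |z − z₀| < |d|.
Radius of convergence: R = |-6 − z₀| = |-12| = 12 (distance from z₀ to the singularity z = -6).

c_0 = -1/1728, c_1 = 1/6912, c_2 = -1/41472; R = 12.
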